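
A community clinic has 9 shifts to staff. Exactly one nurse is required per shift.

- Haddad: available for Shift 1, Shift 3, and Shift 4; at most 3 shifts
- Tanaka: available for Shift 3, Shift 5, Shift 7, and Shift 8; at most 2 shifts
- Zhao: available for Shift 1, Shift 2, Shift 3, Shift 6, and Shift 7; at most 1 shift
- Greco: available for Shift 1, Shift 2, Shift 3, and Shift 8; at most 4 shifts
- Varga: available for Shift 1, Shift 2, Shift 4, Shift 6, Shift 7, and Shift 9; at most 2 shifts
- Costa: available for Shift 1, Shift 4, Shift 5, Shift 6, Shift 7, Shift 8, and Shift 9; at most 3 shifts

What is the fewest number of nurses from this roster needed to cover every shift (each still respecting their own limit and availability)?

9 slots to fill and no one can take more than 4, so at least ⌈9/4⌉ = 3 nurses are needed.
Tanaka, Greco, and Costa alone can cover everything: Shift 1→Greco, Shift 2→Greco, Shift 3→Greco, Shift 4→Costa, Shift 5→Tanaka, Shift 6→Costa, Shift 7→Tanaka, Shift 8→Greco, Shift 9→Costa.

3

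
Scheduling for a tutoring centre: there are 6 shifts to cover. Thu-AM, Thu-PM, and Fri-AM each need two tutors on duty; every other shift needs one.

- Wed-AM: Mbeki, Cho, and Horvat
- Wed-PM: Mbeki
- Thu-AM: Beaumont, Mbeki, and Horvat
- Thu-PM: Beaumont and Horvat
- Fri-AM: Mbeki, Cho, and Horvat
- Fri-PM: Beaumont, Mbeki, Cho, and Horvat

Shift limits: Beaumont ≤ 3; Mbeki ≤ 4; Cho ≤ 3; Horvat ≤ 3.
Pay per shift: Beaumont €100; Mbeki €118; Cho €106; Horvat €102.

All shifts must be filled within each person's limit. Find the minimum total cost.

Wed-PM can only be covered by Mbeki, so that assignment is forced.
Thu-PM can only be covered by Beaumont and Horvat, so that assignment is forced.
Picking the cheapest available tutor for each shift independently would cost €932, but that ignores the shift limits.
An optimal schedule: Wed-AM→Cho, Wed-PM→Mbeki, Thu-AM→Beaumont+Horvat, Thu-PM→Beaumont+Horvat, Fri-AM→Horvat+Cho, Fri-PM→Beaumont.
Total: 106 + 118 + 100 + 102 + 100 + 102 + 102 + 106 + 100 = €936.

€936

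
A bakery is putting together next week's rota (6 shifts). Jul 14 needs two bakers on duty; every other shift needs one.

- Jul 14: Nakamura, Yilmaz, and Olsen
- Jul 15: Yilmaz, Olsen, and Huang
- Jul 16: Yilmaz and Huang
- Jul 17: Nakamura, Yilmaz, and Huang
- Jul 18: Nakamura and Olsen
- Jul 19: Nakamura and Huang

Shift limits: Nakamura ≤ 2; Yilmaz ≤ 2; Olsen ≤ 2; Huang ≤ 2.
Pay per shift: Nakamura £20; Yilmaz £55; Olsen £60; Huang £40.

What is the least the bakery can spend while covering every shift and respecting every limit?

£290

Picking the cheapest available baker for each shift independently would cost £215, but that ignores the shift limits.
An optimal schedule: Jul 14→Yilmaz+Olsen, Jul 15→Huang, Jul 16→Huang, Jul 17→Yilmaz, Jul 18→Nakamura, Jul 19→Nakamura.
Total: 55 + 60 + 40 + 40 + 55 + 20 + 20 = £290.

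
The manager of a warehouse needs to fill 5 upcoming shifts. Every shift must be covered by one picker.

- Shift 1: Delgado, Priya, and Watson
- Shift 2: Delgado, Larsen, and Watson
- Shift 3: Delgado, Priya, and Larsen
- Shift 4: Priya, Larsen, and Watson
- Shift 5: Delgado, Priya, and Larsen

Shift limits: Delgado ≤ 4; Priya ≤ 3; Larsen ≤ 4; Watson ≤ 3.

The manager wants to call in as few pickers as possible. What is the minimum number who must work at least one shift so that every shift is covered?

5 slots to fill and no one can take more than 4, so at least ⌈5/4⌉ = 2 pickers are needed.
Delgado and Priya alone can cover everything: Shift 1→Delgado, Shift 2→Delgado, Shift 3→Delgado, Shift 4→Priya, Shift 5→Delgado.

2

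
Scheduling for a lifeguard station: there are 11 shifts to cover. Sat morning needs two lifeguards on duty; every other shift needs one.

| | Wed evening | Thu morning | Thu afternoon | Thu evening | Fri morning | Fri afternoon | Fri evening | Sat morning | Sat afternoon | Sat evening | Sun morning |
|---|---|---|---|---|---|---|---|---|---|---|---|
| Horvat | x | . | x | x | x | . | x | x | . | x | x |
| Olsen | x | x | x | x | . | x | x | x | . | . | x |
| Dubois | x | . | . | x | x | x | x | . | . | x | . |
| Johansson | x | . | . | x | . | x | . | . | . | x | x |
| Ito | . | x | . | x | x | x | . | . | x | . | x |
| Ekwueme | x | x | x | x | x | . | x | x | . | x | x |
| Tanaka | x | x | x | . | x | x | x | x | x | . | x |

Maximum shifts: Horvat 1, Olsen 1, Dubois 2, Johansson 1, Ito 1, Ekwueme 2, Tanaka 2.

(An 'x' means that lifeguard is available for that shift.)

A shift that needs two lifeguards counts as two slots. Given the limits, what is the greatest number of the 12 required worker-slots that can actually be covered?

10

Total capacity across all lifeguards is 1+1+2+1+1+2+2 = 10, and 12 slots are needed, so at most 10 can be filled.
An assignment achieving 10: Wed evening→Tanaka, Thu morning→Olsen, Thu afternoon→Horvat, Fri morning→Dubois, Fri afternoon→Johansson, Fri evening→Ekwueme, Sat morning→Ekwueme+Tanaka, Sat afternoon→Ito, Sat evening→Dubois.
Loads: Horvat 1/1, Olsen 1/1, Dubois 2/2, Johansson 1/1, Ito 1/1, Ekwueme 2/2, Tanaka 2/2.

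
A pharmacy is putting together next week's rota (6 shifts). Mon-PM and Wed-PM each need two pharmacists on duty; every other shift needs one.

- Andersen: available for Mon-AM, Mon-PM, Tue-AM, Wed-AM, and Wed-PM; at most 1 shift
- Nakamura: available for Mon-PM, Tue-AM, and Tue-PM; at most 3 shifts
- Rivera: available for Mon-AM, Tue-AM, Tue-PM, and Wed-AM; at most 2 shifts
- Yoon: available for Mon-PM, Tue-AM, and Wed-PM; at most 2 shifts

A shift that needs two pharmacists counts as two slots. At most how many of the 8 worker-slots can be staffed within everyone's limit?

8

Total capacity across all pharmacists is 1+3+2+2 = 8, and 8 slots are needed, so at most 8 can be filled.
An assignment achieving 8: Mon-AM→Rivera, Mon-PM→Nakamura+Yoon, Tue-AM→Nakamura, Tue-PM→Nakamura, Wed-AM→Rivera, Wed-PM→Andersen+Yoon.
Loads: Andersen 1/1, Nakamura 3/3, Rivera 2/2, Yoon 2/2.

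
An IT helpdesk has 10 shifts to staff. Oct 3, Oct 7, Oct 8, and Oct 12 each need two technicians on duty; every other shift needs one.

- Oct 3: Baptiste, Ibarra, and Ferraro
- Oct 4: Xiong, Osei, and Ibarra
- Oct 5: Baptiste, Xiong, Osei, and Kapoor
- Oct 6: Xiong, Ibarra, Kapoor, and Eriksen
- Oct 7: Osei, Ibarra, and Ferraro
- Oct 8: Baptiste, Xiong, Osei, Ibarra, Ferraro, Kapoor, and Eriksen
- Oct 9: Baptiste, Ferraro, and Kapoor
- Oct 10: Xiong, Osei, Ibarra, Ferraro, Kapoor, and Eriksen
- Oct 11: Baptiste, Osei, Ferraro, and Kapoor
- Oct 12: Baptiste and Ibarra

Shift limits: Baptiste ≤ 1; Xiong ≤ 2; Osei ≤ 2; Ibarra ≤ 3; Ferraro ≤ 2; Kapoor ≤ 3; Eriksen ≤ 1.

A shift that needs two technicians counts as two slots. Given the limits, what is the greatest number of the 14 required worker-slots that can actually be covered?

14

Total capacity across all technicians is 1+2+2+3+2+3+1 = 14, and 14 slots are needed, so at most 14 can be filled.
An assignment achieving 14: Oct 3→Ibarra+Ferraro, Oct 4→Xiong, Oct 5→Xiong, Oct 6→Kapoor, Oct 7→Osei+Ibarra, Oct 8→Kapoor+Eriksen, Oct 9→Ferraro, Oct 10→Kapoor, Oct 11→Osei, Oct 12→Baptiste+Ibarra.
Loads: Baptiste 1/1, Xiong 2/2, Osei 2/2, Ibarra 3/3, Ferraro 2/2, Kapoor 3/3, Eriksen 1/1.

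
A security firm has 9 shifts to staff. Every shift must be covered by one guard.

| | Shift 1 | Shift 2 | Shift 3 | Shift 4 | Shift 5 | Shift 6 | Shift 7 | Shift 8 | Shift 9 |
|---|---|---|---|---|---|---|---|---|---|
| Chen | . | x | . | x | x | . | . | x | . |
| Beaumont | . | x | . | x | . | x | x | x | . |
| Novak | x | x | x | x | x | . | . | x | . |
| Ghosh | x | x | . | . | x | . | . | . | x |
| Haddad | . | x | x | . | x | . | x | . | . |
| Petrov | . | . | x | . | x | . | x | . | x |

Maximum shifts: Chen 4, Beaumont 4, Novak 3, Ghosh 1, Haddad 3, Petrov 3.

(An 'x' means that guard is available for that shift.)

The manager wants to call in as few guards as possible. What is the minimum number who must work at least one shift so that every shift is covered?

3

9 slots to fill and no one can take more than 4, so at least ⌈9/4⌉ = 3 guards are needed.
Beaumont, Novak, and Petrov alone can cover everything: Shift 1→Novak, Shift 2→Beaumont, Shift 3→Novak, Shift 4→Beaumont, Shift 5→Novak, Shift 6→Beaumont, Shift 7→Petrov, Shift 8→Beaumont, Shift 9→Petrov.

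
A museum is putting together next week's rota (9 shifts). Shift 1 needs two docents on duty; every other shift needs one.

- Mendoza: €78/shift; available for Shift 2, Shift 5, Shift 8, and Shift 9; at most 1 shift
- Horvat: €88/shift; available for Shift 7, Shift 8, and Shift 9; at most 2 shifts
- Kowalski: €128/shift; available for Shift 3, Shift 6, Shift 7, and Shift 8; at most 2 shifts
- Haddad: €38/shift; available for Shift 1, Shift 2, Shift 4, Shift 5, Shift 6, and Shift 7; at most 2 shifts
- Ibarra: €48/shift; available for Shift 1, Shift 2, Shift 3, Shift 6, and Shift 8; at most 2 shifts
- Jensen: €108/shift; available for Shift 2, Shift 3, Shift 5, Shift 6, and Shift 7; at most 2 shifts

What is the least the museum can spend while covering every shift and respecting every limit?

€770

Shift 1 can only be covered by Haddad and Ibarra, so that assignment is forced.
Shift 4 can only be covered by Haddad, so that assignment is forced.
Picking the cheapest available docent for each shift independently would cost €450, but that ignores the shift limits.
An optimal schedule: Shift 1→Haddad+Ibarra, Shift 2→Jensen, Shift 3→Ibarra, Shift 4→Haddad, Shift 5→Jensen, Shift 6→Kowalski, Shift 7→Horvat, Shift 8→Horvat, Shift 9→Mendoza.
Total: 38 + 48 + 108 + 48 + 38 + 108 + 128 + 88 + 88 + 78 = €770.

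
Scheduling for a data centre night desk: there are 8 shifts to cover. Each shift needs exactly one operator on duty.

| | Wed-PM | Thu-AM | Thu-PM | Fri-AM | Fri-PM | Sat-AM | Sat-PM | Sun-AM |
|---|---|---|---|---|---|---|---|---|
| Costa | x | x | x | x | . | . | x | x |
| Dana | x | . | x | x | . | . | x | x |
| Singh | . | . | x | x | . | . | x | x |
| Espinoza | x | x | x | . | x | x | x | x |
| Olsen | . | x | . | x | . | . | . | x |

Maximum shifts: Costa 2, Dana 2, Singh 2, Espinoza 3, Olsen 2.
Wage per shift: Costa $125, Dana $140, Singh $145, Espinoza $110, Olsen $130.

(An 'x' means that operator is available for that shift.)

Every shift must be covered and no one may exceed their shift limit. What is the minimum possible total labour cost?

$980

Fri-PM can only be covered by Espinoza, so that assignment is forced.
Sat-AM can only be covered by Espinoza, so that assignment is forced.
Picking the cheapest available operator for each shift independently would cost $895, but that ignores the shift limits.
An optimal schedule: Wed-PM→Espinoza, Thu-AM→Costa, Thu-PM→Costa, Fri-AM→Olsen, Fri-PM→Espinoza, Sat-AM→Espinoza, Sat-PM→Dana, Sun-AM→Olsen.
Total: 110 + 125 + 125 + 130 + 110 + 110 + 140 + 130 = $980.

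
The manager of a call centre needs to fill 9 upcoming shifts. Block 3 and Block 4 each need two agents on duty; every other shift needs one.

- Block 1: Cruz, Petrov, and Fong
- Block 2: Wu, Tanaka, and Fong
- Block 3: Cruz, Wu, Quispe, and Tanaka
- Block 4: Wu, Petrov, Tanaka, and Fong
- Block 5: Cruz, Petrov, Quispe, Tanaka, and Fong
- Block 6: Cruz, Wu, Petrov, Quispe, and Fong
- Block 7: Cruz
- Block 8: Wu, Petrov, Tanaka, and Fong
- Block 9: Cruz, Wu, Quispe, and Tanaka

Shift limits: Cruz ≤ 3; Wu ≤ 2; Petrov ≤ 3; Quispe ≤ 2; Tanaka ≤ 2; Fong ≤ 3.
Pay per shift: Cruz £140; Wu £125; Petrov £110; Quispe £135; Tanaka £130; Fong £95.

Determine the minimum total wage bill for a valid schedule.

Block 7 can only be covered by Cruz, so that assignment is forced.
Picking the cheapest available agent for each shift independently would cost £1200, but that ignores the shift limits.
An optimal schedule: Block 1→Fong, Block 2→Fong, Block 3→Wu+Tanaka, Block 4→Petrov+Tanaka, Block 5→Petrov, Block 6→Petrov, Block 7→Cruz, Block 8→Fong, Block 9→Wu.
Total: 95 + 95 + 125 + 130 + 110 + 130 + 110 + 110 + 140 + 95 + 125 = £1265.

£1265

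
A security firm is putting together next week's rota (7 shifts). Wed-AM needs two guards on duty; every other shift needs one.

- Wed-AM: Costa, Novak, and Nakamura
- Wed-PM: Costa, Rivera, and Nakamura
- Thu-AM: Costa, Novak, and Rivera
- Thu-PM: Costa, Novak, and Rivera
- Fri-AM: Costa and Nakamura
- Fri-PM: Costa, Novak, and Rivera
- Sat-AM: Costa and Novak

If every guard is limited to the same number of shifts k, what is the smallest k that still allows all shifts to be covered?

2

With 4 guards and 8 worker-slots to fill, someone must work at least ⌈8/4⌉ = 2 shifts, so k ≥ 2.
k = 2 works: Wed-AM→Novak+Nakamura, Wed-PM→Nakamura, Thu-AM→Novak, Thu-PM→Rivera, Fri-AM→Costa, Fri-PM→Rivera, Sat-AM→Costa.
Loads: Costa 2, Novak 2, Rivera 2, Nakamura 2 — all ≤ 2.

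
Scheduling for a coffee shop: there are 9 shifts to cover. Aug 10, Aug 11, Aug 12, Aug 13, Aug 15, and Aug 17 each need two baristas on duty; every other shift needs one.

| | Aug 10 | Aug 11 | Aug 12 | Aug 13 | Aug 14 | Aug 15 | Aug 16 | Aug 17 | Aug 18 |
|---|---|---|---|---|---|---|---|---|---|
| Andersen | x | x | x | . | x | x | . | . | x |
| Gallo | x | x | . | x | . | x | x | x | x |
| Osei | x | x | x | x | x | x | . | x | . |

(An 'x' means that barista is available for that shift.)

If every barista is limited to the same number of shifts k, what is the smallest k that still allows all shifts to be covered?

With 3 baristas and 15 worker-slots to fill, someone must work at least ⌈15/3⌉ = 5 shifts, so k ≥ 5.
k = 5 works: Aug 10→Andersen+Gallo, Aug 11→Andersen+Osei, Aug 12→Andersen+Osei, Aug 13→Gallo+Osei, Aug 14→Andersen, Aug 15→Gallo+Osei, Aug 16→Gallo, Aug 17→Gallo+Osei, Aug 18→Andersen.
Loads: Andersen 5, Gallo 5, Osei 5 — all ≤ 5.

5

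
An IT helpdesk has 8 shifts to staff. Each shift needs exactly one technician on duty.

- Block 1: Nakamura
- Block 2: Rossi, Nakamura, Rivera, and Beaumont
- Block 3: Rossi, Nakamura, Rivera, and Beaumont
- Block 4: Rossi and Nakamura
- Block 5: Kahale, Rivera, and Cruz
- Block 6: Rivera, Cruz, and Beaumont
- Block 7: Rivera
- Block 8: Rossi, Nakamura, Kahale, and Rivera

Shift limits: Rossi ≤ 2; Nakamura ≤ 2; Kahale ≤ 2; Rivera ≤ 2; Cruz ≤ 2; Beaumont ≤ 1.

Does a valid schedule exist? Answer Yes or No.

Block 1 can only be covered by Nakamura, so that assignment is forced.
Block 7 can only be covered by Rivera, so that assignment is forced.
One valid schedule: Block 1→Nakamura, Block 2→Rossi, Block 3→Nakamura, Block 4→Rossi, Block 5→Kahale, Block 6→Rivera, Block 7→Rivera, Block 8→Kahale.
Loads: Rossi 2/2, Nakamura 2/2, Kahale 2/2, Rivera 2/2, Cruz 0/2, Beaumont 0/1 — all within limits.

Yes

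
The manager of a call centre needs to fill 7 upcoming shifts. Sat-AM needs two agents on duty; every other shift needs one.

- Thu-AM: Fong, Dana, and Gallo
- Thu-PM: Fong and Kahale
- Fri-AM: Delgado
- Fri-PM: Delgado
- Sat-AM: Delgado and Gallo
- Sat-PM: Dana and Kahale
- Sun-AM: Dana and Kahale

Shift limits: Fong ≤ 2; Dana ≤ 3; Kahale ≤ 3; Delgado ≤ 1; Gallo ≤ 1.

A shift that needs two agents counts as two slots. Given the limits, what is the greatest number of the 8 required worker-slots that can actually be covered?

Total capacity across all agents is 2+3+3+1+1 = 10, and 8 slots are needed, so at most 8 can be filled.
Shifts {Fri-AM, Fri-PM} need 2 slots but only Delgado are available for them, supplying at most 1 — so at least 1 slot must go unfilled.
An assignment achieving 6: Thu-AM→Fong, Thu-PM→Fong, Fri-AM→Delgado, Sat-AM→Gallo, Sat-PM→Dana, Sun-AM→Dana.
Loads: Fong 2/2, Dana 2/3, Kahale 0/3, Delgado 1/1, Gallo 1/1.

6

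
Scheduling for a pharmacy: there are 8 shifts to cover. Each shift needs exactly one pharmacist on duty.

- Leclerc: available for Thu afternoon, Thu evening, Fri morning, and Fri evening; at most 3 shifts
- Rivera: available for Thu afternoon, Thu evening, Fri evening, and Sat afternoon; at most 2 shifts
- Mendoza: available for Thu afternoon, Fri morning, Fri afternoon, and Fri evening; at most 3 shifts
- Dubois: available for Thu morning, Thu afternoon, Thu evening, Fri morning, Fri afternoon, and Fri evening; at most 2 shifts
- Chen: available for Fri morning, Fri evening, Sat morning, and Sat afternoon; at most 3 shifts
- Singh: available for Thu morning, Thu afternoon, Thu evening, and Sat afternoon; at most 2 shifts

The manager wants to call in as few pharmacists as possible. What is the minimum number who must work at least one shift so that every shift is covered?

8 slots to fill and no one can take more than 3, so at least ⌈8/3⌉ = 3 pharmacists are needed.
Leclerc, Dubois, and Chen alone can cover everything: Thu morning→Dubois, Thu afternoon→Leclerc, Thu evening→Leclerc, Fri morning→Leclerc, Fri afternoon→Dubois, Fri evening→Chen, Sat morning→Chen, Sat afternoon→Chen.

3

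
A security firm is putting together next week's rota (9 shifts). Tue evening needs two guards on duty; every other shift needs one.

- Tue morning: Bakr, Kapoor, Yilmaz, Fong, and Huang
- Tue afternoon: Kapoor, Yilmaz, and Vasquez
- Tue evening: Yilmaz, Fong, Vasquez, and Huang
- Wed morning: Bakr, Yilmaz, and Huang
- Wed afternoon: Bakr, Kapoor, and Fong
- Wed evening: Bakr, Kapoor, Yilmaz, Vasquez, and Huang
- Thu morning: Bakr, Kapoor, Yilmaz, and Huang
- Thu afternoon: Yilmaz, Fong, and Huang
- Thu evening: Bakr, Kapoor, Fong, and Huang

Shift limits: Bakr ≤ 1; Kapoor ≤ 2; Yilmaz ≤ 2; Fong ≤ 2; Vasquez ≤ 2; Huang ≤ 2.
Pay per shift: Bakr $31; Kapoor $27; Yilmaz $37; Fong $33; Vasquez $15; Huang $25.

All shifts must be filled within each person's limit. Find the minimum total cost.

Picking the cheapest available guard for each shift independently would cost $222, but that ignores the shift limits.
An optimal schedule: Tue morning→Fong, Tue afternoon→Vasquez, Tue evening→Fong+Yilmaz, Wed morning→Huang, Wed afternoon→Kapoor, Wed evening→Vasquez, Thu morning→Kapoor, Thu afternoon→Huang, Thu evening→Bakr.
Total: 33 + 15 + 33 + 37 + 25 + 27 + 15 + 27 + 25 + 31 = $268.

$268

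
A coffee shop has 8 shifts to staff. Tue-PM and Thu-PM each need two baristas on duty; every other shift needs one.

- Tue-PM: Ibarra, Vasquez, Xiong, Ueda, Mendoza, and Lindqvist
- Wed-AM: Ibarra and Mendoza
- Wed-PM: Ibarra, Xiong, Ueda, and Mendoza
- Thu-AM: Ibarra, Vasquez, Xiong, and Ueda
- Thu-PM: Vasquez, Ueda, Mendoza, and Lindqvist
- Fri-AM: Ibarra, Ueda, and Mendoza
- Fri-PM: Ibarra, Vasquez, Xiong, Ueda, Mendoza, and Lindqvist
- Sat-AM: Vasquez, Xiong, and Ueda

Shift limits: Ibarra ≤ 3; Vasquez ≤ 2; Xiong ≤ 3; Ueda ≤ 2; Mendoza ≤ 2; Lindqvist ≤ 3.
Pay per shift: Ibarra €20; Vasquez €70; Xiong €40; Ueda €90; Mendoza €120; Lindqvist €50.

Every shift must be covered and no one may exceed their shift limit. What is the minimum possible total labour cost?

Picking the cheapest available barista for each shift independently would cost €320, but that ignores the shift limits.
An optimal schedule: Tue-PM→Xiong+Lindqvist, Wed-AM→Ibarra, Wed-PM→Ibarra, Thu-AM→Xiong, Thu-PM→Lindqvist+Vasquez, Fri-AM→Ibarra, Fri-PM→Lindqvist, Sat-AM→Xiong.
Total: 40 + 50 + 20 + 20 + 40 + 50 + 70 + 20 + 50 + 40 = €400.

€400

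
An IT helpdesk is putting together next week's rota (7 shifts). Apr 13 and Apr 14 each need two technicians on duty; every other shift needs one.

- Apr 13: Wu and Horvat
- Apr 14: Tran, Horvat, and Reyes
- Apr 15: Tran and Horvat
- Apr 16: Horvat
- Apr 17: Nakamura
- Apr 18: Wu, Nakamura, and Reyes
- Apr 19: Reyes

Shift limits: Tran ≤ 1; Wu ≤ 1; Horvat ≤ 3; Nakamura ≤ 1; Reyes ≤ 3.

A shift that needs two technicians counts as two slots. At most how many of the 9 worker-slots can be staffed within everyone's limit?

Total capacity across all technicians is 1+1+3+1+3 = 9, and 9 slots are needed, so at most 9 can be filled.
An assignment achieving 9: Apr 13→Wu+Horvat, Apr 14→Horvat+Reyes, Apr 15→Tran, Apr 16→Horvat, Apr 17→Nakamura, Apr 18→Reyes, Apr 19→Reyes.
Loads: Tran 1/1, Wu 1/1, Horvat 3/3, Nakamura 1/1, Reyes 3/3.

9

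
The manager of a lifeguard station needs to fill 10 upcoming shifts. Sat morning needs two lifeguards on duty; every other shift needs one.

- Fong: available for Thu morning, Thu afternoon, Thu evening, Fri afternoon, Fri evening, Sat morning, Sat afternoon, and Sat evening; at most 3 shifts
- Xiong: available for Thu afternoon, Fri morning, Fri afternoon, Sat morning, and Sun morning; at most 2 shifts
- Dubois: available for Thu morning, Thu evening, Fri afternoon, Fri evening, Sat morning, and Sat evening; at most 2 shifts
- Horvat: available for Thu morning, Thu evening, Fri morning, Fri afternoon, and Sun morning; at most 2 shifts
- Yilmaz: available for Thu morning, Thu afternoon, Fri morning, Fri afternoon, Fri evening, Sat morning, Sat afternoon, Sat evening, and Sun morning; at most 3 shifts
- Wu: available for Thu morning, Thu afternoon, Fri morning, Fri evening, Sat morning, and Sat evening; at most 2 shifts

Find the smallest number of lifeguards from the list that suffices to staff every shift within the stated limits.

11 slots to fill and no one can take more than 3, so at least ⌈11/3⌉ = 4 lifeguards are needed.
Any 4 lifeguards together have capacity at most 3+3+2+2 = 10 < 11 slots, so 4 can never suffice.
Fong, Xiong, Dubois, Horvat, and Yilmaz alone can cover everything: Thu morning→Horvat, Thu afternoon→Fong, Thu evening→Fong, Fri morning→Xiong, Fri afternoon→Yilmaz, Fri evening→Dubois, Sat morning→Xiong+Yilmaz, Sat afternoon→Fong, Sat evening→Dubois, Sun morning→Horvat.

5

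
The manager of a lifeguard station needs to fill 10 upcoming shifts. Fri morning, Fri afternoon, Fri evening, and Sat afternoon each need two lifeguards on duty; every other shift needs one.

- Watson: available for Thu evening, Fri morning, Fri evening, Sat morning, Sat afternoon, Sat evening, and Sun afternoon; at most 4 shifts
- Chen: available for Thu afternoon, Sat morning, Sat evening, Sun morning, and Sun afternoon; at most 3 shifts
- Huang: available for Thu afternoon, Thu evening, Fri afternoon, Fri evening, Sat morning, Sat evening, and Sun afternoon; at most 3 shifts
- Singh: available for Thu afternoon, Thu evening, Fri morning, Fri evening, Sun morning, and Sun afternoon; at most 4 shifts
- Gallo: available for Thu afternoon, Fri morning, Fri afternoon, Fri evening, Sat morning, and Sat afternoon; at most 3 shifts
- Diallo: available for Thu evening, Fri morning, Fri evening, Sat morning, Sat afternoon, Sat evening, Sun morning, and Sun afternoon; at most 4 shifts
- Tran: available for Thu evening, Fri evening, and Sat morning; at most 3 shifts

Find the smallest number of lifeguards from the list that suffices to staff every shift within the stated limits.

4

14 slots to fill and no one can take more than 4, so at least ⌈14/4⌉ = 4 lifeguards are needed.
Watson, Huang, Singh, and Gallo alone can cover everything: Thu afternoon→Huang, Thu evening→Watson, Fri morning→Watson+Singh, Fri afternoon→Huang+Gallo, Fri evening→Singh+Gallo, Sat morning→Huang, Sat afternoon→Watson+Gallo, Sat evening→Watson, Sun morning→Singh, Sun afternoon→Singh.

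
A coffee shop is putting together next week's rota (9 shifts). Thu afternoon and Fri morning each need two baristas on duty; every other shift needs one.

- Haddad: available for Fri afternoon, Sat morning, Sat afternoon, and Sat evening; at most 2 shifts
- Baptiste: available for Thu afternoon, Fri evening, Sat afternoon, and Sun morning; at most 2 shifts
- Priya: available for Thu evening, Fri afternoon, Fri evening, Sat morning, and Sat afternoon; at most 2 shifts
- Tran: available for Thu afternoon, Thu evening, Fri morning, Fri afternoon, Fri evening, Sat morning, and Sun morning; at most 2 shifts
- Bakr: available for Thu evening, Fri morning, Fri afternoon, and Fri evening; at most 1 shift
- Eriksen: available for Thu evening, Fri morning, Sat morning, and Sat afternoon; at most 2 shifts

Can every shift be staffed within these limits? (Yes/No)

Thu afternoon can only be covered by Baptiste and Tran, so that assignment is forced.
Sat evening can only be covered by Haddad, so that assignment is forced.
One valid schedule: Thu afternoon→Baptiste+Tran, Thu evening→Priya, Fri morning→Tran+Bakr, Fri afternoon→Haddad, Fri evening→Priya, Sat morning→Eriksen, Sat afternoon→Eriksen, Sat evening→Haddad, Sun morning→Baptiste.
Loads: Haddad 2/2, Baptiste 2/2, Priya 2/2, Tran 2/2, Bakr 1/1, Eriksen 2/2 — all within limits.

Yes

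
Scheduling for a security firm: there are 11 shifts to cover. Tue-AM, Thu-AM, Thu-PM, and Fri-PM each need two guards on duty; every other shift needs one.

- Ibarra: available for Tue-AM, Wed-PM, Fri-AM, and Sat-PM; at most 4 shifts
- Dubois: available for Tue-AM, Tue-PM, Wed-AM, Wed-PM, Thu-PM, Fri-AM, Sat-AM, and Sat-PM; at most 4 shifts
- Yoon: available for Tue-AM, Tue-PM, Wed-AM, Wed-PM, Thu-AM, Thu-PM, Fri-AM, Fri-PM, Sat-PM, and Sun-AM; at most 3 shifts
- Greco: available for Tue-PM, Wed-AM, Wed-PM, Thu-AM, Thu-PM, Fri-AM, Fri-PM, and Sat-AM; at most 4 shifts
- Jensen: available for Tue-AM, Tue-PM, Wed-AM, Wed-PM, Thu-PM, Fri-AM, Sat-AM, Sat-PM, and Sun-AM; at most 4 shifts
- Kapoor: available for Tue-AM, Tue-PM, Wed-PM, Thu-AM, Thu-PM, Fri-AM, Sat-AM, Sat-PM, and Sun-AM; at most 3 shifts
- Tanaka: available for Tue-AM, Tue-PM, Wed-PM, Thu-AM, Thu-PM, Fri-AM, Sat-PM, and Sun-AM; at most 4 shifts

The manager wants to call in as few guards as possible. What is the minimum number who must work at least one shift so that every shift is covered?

4

15 slots to fill and no one can take more than 4, so at least ⌈15/4⌉ = 4 guards are needed.
Ibarra, Dubois, Yoon, and Greco alone can cover everything: Tue-AM→Ibarra+Dubois, Tue-PM→Dubois, Wed-AM→Greco, Wed-PM→Ibarra, Thu-AM→Yoon+Greco, Thu-PM→Dubois+Greco, Fri-AM→Ibarra, Fri-PM→Yoon+Greco, Sat-AM→Dubois, Sat-PM→Ibarra, Sun-AM→Yoon.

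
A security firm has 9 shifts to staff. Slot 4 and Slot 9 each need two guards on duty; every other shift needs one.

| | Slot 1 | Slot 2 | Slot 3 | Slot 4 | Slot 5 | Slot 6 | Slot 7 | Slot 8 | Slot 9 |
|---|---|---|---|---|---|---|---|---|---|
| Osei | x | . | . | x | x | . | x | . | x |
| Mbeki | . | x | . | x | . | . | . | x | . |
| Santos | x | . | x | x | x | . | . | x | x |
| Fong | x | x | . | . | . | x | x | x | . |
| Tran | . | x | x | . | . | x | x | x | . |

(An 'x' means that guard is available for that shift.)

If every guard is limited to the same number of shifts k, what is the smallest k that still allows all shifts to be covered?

3

With 5 guards and 11 worker-slots to fill, someone must work at least ⌈11/5⌉ = 3 shifts, so k ≥ 3.
k = 3 works: Slot 1→Osei, Slot 2→Mbeki, Slot 3→Santos, Slot 4→Mbeki+Santos, Slot 5→Osei, Slot 6→Fong, Slot 7→Fong, Slot 8→Mbeki, Slot 9→Osei+Santos.
Loads: Osei 3, Mbeki 3, Santos 3, Fong 2, Tran 0 — all ≤ 3.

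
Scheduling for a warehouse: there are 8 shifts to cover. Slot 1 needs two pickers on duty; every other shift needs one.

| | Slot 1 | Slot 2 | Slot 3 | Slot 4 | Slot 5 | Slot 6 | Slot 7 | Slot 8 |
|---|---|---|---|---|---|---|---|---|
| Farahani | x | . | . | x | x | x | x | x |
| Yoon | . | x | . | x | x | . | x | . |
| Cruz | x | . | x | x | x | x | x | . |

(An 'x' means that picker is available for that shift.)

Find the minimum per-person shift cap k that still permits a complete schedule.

With 3 pickers and 9 worker-slots to fill, someone must work at least ⌈9/3⌉ = 3 shifts, so k ≥ 3.
k = 3 works: Slot 1→Farahani+Cruz, Slot 2→Yoon, Slot 3→Cruz, Slot 4→Yoon, Slot 5→Yoon, Slot 6→Farahani, Slot 7→Cruz, Slot 8→Farahani.
Loads: Farahani 3, Yoon 3, Cruz 3 — all ≤ 3.

3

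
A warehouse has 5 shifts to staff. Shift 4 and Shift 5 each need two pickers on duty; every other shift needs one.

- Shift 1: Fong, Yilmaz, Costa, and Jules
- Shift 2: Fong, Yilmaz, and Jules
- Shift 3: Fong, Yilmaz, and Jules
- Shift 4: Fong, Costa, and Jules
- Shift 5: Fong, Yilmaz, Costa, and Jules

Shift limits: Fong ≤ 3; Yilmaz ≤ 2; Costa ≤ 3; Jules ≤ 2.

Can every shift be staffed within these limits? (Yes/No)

Yes

One valid schedule: Shift 1→Yilmaz, Shift 2→Fong, Shift 3→Fong, Shift 4→Fong+Costa, Shift 5→Yilmaz+Costa.
Loads: Fong 3/3, Yilmaz 2/2, Costa 2/3, Jules 0/2 — all within limits.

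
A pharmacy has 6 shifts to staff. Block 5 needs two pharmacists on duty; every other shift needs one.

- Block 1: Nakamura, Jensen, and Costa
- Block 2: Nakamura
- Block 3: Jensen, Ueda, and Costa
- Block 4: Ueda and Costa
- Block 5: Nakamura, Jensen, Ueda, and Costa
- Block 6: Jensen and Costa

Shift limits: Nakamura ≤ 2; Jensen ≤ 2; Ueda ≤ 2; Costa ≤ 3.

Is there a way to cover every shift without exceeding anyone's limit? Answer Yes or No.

Yes

Block 2 can only be covered by Nakamura, so that assignment is forced.
One valid schedule: Block 1→Nakamura, Block 2→Nakamura, Block 3→Jensen, Block 4→Ueda, Block 5→Ueda+Costa, Block 6→Jensen.
Loads: Nakamura 2/2, Jensen 2/2, Ueda 2/2, Costa 1/3 — all within limits.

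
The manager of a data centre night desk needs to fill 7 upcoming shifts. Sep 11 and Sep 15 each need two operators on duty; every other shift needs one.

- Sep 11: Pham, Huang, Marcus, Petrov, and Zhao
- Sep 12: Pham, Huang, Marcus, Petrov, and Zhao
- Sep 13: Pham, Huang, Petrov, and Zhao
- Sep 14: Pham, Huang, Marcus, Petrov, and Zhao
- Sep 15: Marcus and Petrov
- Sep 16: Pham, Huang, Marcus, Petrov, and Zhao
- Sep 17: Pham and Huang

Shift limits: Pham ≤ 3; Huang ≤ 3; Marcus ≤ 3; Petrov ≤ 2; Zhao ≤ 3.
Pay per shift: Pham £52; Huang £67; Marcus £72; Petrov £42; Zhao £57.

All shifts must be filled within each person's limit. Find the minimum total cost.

Sep 15 can only be covered by Marcus and Petrov, so that assignment is forced.
Picking the cheapest available operator for each shift independently would cost £428, but that ignores the shift limits.
An optimal schedule: Sep 11→Pham+Zhao, Sep 12→Pham, Sep 13→Petrov, Sep 14→Zhao, Sep 15→Petrov+Marcus, Sep 16→Zhao, Sep 17→Pham.
Total: 52 + 57 + 52 + 42 + 57 + 42 + 72 + 57 + 52 = £483.

£483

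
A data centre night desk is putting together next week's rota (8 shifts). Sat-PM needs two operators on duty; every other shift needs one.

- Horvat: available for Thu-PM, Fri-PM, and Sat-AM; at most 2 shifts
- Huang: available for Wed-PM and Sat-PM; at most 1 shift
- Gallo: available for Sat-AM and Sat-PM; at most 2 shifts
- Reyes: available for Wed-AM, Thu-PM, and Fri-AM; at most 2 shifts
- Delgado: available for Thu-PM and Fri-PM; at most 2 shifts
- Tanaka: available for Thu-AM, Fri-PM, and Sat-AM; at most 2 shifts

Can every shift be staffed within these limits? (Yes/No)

No

Total capacity is 11 and 9 slots are needed, so capacity alone doesn't rule it out.
Shifts {Wed-PM, Sat-PM} need 3 worker-slots in total, but the operators available for any of those shifts (Huang and Gallo) can supply at most 2 among them. So no valid schedule exists.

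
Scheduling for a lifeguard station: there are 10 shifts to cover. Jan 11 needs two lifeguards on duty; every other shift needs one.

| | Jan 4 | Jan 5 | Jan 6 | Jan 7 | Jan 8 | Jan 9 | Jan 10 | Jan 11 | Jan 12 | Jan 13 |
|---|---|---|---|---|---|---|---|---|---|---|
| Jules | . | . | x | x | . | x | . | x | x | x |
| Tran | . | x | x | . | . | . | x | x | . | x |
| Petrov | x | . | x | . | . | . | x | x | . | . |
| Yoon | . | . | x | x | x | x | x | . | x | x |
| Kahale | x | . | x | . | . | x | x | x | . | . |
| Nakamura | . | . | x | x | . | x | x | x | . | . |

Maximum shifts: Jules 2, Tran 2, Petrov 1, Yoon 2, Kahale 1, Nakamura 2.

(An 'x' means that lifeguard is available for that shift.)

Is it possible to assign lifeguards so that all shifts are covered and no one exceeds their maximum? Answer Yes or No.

Total capacity is 2+2+1+2+1+2 = 10 but 11 worker-slots are needed — infeasible.

No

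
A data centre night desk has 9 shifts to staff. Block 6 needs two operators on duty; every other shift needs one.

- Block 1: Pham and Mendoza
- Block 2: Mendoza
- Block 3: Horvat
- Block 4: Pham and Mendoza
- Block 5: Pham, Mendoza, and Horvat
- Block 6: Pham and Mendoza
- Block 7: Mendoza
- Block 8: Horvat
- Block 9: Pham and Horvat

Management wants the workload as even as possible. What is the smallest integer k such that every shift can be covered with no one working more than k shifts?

With 3 operators and 10 worker-slots to fill, someone must work at least ⌈10/3⌉ = 4 shifts, so k ≥ 4.
k = 4 works: Block 1→Pham, Block 2→Mendoza, Block 3→Horvat, Block 4→Pham, Block 5→Mendoza, Block 6→Pham+Mendoza, Block 7→Mendoza, Block 8→Horvat, Block 9→Pham.
Loads: Pham 4, Mendoza 4, Horvat 2 — all ≤ 4.

4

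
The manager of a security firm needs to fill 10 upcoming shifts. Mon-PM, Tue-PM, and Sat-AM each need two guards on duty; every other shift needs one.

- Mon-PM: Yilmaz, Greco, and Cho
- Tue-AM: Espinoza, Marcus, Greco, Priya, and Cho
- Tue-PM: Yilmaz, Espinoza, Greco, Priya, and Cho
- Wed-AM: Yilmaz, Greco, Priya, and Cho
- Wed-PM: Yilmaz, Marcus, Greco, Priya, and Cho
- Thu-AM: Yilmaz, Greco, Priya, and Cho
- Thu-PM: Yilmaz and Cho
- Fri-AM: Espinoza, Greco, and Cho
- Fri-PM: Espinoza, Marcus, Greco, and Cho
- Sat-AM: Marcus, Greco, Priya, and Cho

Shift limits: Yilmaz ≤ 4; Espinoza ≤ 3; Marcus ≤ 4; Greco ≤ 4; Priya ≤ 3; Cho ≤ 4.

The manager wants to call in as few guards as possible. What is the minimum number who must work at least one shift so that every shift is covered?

4

13 slots to fill and no one can take more than 4, so at least ⌈13/4⌉ = 4 guards are needed.
Yilmaz, Espinoza, Marcus, and Greco alone can cover everything: Mon-PM→Yilmaz+Greco, Tue-AM→Espinoza, Tue-PM→Espinoza+Greco, Wed-AM→Yilmaz, Wed-PM→Marcus, Thu-AM→Yilmaz, Thu-PM→Yilmaz, Fri-AM→Espinoza, Fri-PM→Marcus, Sat-AM→Marcus+Greco.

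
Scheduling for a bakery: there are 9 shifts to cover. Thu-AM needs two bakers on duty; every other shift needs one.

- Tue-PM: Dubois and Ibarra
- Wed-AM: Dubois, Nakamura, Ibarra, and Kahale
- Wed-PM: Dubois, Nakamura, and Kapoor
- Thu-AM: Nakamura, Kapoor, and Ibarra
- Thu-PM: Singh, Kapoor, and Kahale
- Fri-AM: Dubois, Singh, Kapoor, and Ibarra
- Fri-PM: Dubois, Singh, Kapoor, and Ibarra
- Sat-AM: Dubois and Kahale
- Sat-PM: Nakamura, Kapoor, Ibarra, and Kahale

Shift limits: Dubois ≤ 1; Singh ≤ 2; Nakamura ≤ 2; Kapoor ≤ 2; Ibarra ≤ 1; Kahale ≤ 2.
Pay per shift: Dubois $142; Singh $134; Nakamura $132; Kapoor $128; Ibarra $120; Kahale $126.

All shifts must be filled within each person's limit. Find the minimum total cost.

$1302

Picking the cheapest available baker for each shift independently would cost $1228, but that ignores the shift limits.
An optimal schedule: Tue-PM→Dubois, Wed-AM→Ibarra, Wed-PM→Nakamura, Thu-AM→Nakamura+Kapoor, Thu-PM→Singh, Fri-AM→Singh, Fri-PM→Kapoor, Sat-AM→Kahale, Sat-PM→Kahale.
Total: 142 + 120 + 132 + 132 + 128 + 134 + 134 + 128 + 126 + 126 = $1302.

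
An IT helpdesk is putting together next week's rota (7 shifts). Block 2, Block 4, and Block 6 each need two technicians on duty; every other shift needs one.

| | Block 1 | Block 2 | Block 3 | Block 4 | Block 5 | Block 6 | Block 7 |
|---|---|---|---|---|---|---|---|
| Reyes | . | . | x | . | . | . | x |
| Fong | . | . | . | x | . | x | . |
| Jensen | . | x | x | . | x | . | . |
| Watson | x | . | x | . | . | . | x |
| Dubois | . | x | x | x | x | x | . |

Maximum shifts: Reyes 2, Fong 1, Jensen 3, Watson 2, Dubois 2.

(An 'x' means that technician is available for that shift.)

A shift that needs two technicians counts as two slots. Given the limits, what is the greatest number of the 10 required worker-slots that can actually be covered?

8

Total capacity across all technicians is 2+1+3+2+2 = 10, and 10 slots are needed, so at most 10 can be filled.
Shifts {Block 4, Block 6} need 4 slots but only Fong and Dubois are available for them, supplying at most 3 — so at least 1 slot must go unfilled.
An assignment achieving 8: Block 1→Watson, Block 2→Jensen+Dubois, Block 3→Reyes, Block 4→Fong+Dubois, Block 5→Jensen, Block 7→Reyes.
Loads: Reyes 2/2, Fong 1/1, Jensen 2/3, Watson 1/2, Dubois 2/2.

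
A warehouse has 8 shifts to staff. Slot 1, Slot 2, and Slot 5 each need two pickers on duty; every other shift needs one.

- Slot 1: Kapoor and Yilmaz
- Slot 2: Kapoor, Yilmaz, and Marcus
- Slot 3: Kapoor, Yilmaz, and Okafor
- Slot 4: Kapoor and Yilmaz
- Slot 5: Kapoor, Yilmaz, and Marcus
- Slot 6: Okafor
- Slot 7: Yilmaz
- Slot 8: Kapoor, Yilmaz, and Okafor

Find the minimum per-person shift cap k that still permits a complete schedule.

3

With 4 pickers and 11 worker-slots to fill, someone must work at least ⌈11/4⌉ = 3 shifts, so k ≥ 3.
k = 3 works: Slot 1→Kapoor+Yilmaz, Slot 2→Kapoor+Marcus, Slot 3→Okafor, Slot 4→Kapoor, Slot 5→Yilmaz+Marcus, Slot 6→Okafor, Slot 7→Yilmaz, Slot 8→Okafor.
Loads: Kapoor 3, Yilmaz 3, Okafor 3, Marcus 2 — all ≤ 3.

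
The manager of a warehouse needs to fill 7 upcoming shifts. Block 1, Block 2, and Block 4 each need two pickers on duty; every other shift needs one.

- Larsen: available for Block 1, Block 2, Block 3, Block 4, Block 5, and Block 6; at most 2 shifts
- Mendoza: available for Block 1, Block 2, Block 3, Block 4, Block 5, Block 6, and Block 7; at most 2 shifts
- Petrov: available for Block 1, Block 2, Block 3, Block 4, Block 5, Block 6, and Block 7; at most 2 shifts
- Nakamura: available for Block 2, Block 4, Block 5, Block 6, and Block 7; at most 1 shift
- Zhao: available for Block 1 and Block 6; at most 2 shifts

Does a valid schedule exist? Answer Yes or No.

No

Total capacity is 2+2+2+1+2 = 9 but 10 worker-slots are needed — infeasible.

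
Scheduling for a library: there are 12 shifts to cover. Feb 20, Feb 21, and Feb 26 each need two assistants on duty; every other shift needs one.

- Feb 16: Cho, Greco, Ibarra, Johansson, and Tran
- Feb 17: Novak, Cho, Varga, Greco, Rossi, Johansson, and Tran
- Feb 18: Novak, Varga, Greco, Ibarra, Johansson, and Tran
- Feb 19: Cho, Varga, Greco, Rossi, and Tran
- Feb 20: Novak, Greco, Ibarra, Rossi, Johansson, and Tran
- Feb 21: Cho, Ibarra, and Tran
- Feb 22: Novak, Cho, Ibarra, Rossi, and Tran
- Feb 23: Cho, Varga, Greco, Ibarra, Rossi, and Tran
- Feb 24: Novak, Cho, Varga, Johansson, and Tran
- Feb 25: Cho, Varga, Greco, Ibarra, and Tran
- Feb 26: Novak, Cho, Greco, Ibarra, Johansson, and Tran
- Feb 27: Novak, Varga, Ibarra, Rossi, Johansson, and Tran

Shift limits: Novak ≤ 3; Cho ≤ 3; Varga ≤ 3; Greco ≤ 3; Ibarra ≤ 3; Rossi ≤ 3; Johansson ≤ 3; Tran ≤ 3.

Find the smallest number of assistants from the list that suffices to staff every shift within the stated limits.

5

15 slots to fill and no one can take more than 3, so at least ⌈15/3⌉ = 5 assistants are needed.
Novak, Cho, Varga, Greco, and Ibarra alone can cover everything: Feb 16→Cho, Feb 17→Varga, Feb 18→Varga, Feb 19→Cho, Feb 20→Novak+Greco, Feb 21→Cho+Ibarra, Feb 22→Novak, Feb 23→Greco, Feb 24→Novak, Feb 25→Ibarra, Feb 26→Greco+Ibarra, Feb 27→Varga.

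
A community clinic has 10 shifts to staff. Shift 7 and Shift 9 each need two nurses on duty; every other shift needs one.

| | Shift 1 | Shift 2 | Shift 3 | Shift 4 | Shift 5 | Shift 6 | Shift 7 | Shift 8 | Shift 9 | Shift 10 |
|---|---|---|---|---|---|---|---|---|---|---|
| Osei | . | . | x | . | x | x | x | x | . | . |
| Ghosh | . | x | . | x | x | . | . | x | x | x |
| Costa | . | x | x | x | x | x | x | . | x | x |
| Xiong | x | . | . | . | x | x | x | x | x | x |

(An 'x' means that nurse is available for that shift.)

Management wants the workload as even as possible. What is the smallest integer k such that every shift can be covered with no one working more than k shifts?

3

With 4 nurses and 12 worker-slots to fill, someone must work at least ⌈12/4⌉ = 3 shifts, so k ≥ 3.
k = 3 works: Shift 1→Xiong, Shift 2→Ghosh, Shift 3→Osei, Shift 4→Ghosh, Shift 5→Xiong, Shift 6→Osei, Shift 7→Osei+Costa, Shift 8→Ghosh, Shift 9→Costa+Xiong, Shift 10→Costa.
Loads: Osei 3, Ghosh 3, Costa 3, Xiong 3 — all ≤ 3.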